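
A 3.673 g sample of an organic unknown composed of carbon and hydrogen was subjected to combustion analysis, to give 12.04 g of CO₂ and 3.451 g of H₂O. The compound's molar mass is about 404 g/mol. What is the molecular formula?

mol C = 12.04 g CO₂ ÷ 44.009 g/mol = 0.27358 mol
mol H = 2 × 3.451 g H₂O ÷ 18.015 g/mol = 0.38313 mol
Divide by the smallest (0.27358 mol): C 1.000, H 1.400
Multiplying each by 5 gives whole numbers: C 5.00, H 7.00
Empirical formula: C5H7
Empirical-formula mass = 67.11 g/mol; 404 ÷ 67.11 ≈ 6, so the molecular formula is C30H42.

C30H42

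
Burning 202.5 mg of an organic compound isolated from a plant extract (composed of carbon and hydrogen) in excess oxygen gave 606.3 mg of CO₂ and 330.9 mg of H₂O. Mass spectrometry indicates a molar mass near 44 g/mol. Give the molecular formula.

mol C = 0.6063 g CO₂ ÷ 44.009 g/mol = 0.013777 mol
mol H = 2 × 0.3309 g H₂O ÷ 18.015 g/mol = 0.036736 mol
Divide by the smallest (0.013777 mol): C 1.000, H 2.667
Multiplying each by 3 gives whole numbers: C 3.00, H 8.00
Empirical formula: C3H8
Empirical-formula mass = 44.10 g/mol; 44 ÷ 44.10 ≈ 1, so the molecular formula is C3H8.

C3H8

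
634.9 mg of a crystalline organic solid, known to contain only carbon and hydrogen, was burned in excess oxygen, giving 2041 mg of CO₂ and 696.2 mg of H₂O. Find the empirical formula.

C3H5

mol C = 2.041 g CO₂ ÷ 44.009 g/mol = 0.046377 mol
mol H = 2 × 0.6962 g H₂O ÷ 18.015 g/mol = 0.077291 mol
Divide by the smallest (0.046377 mol): C 1.000, H 1.667
Multiplying each by 3 gives whole numbers: C 3.00, H 5.00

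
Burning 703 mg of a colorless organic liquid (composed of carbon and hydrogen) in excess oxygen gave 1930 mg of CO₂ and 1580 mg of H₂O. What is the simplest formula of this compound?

mol C = 1.93 g CO₂ ÷ 44.009 g/mol = 0.04385 mol
mol H = 2 × 1.58 g H₂O ÷ 18.015 g/mol = 0.1754 mol
Divide by the smallest (0.04385 mol): C 1.000, H 4.000

CH4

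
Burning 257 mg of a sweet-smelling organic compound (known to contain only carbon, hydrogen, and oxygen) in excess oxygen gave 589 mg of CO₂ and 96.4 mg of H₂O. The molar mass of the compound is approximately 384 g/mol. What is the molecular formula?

mol C = 0.589 g CO₂ ÷ 44.009 g/mol = 0.01338 mol
mol H = 2 × 0.0964 g H₂O ÷ 18.015 g/mol = 0.01070 mol
mass O = 0.257 − (0.1608 + 0.01079) = 0.08546 g → mol O = 0.08546 ÷ 15.999 = 0.005342 mol
Divide by the smallest (0.005342 mol): C 2.506, H 2.004, O 1.000
Multiplying each by 2 gives whole numbers: C 5.01, H 4.01, O 2.00
Empirical formula: C5H4O2
Empirical-formula mass = 96.08 g/mol; 384 ÷ 96.08 ≈ 4, so the molecular formula is C20H16O8.

C20H16O8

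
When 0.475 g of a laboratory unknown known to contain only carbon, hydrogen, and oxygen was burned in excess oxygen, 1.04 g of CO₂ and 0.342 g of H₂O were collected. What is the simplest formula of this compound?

C5H8O2

mol C = 1.04 g CO₂ ÷ 44.009 g/mol = 0.02363 mol
mol H = 2 × 0.342 g H₂O ÷ 18.015 g/mol = 0.03797 mol
mass O = 0.475 − (0.2838 + 0.03827) = 0.1529 g → mol O = 0.1529 ÷ 15.999 = 0.009556 mol
Divide by the smallest (0.009556 mol): C 2.473, H 3.973, O 1.000
Multiplying each by 2 gives whole numbers: C 4.95, H 7.95, O 2.00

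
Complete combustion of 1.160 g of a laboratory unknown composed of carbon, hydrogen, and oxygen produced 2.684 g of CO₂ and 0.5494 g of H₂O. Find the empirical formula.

C8H8O3

mol C = 2.684 g CO₂ ÷ 44.009 g/mol = 0.060988 mol
mol H = 2 × 0.5494 g H₂O ÷ 18.015 g/mol = 0.060994 mol
mass O = 1.160 − (0.73252 + 0.061482) = 0.36600 g → mol O = 0.36600 ÷ 15.999 = 0.022876 mol
Divide by the smallest (0.022876 mol): C 2.666, H 2.666, O 1.000
Multiplying each by 3 gives whole numbers: C 8.00, H 8.00, O 3.00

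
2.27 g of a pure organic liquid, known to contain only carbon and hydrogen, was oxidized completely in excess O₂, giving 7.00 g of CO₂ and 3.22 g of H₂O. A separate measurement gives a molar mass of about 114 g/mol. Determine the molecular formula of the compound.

C8H18

mol C = 7.00 g CO₂ ÷ 44.009 g/mol = 0.1591 mol
mol H = 2 × 3.22 g H₂O ÷ 18.015 g/mol = 0.3575 mol
Divide by the smallest (0.1591 mol): C 1.000, H 2.247
Multiplying each by 4 gives whole numbers: C 4.00, H 8.99
Empirical formula: C4H9
Empirical-formula mass = 57.12 g/mol; 114 ÷ 57.12 ≈ 2, so the molecular formula is C8H18.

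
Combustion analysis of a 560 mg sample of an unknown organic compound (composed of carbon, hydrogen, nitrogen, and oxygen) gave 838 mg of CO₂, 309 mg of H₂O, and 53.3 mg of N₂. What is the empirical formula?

mol C = 0.838 g CO₂ ÷ 44.009 g/mol = 0.01904 mol
mol H = 2 × 0.309 g H₂O ÷ 18.015 g/mol = 0.03430 mol
mol N = 2 × 0.0533 g N₂ ÷ 28.014 g/mol = 0.003805 mol
mass O = 0.560 − (0.2287 + 0.03458 + 0.05330) = 0.2434 g → mol O = 0.2434 ÷ 15.999 = 0.01521 mol
Divide by the smallest (0.003805 mol): C 5.004, H 9.015, N 1.000, O 3.998

C5H9NO4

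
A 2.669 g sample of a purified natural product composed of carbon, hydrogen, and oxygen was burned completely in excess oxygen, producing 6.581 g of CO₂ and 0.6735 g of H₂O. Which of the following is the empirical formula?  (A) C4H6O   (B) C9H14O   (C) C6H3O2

(C) C6H3O2

mol C = 6.581 g CO₂ ÷ 44.009 g/mol = 0.14954 mol
mol H = 2 × 0.6735 g H₂O ÷ 18.015 g/mol = 0.074771 mol
mass O = 2.669 − (1.7961 + 0.075369) = 0.79753 g → mol O = 0.79753 ÷ 15.999 = 0.049849 mol
Divide by the smallest (0.049849 mol): C 3.000, H 1.500, O 1.000
Multiplying each by 2 gives whole numbers: C 6.00, H 3.00, O 2.00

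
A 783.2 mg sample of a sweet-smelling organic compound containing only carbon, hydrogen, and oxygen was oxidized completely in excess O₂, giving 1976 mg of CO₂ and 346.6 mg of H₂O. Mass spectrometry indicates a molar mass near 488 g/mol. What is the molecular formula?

mol C = 1.976 g CO₂ ÷ 44.009 g/mol = 0.044900 mol
mol H = 2 × 0.3466 g H₂O ÷ 18.015 g/mol = 0.038479 mol
mass O = 0.7832 − (0.53929 + 0.038787) = 0.20512 g → mol O = 0.20512 ÷ 15.999 = 0.012821 mol
Divide by the smallest (0.012821 mol): C 3.502, H 3.001, O 1.000
Multiplying each by 2 gives whole numbers: C 7.00, H 6.00, O 2.00
Empirical formula: C7H6O2
Empirical-formula mass = 122.12 g/mol; 488 ÷ 122.12 ≈ 4, so the molecular formula is C28H24O8.

C28H24O8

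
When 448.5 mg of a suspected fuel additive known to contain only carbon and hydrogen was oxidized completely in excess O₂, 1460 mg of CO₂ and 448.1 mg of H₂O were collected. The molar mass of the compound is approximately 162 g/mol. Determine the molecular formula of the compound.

C12H18

mol C = 1.460 g CO₂ ÷ 44.009 g/mol = 0.033175 mol
mol H = 2 × 0.4481 g H₂O ÷ 18.015 g/mol = 0.049747 mol
Divide by the smallest (0.033175 mol): C 1.000, H 1.500
Multiplying each by 2 gives whole numbers: C 2.00, H 3.00
Empirical formula: C2H3
Empirical-formula mass = 27.05 g/mol; 162 ÷ 27.05 ≈ 6, so the molecular formula is C12H18.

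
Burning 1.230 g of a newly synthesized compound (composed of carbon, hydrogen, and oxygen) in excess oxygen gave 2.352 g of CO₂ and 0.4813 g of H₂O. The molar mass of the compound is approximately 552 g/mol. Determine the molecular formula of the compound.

C24H24O15

mol C = 2.352 g CO₂ ÷ 44.009 g/mol = 0.053444 mol
mol H = 2 × 0.4813 g H₂O ÷ 18.015 g/mol = 0.053433 mol
mass O = 1.230 − (0.64191 + 0.053861) = 0.53423 g → mol O = 0.53423 ÷ 15.999 = 0.033391 mol
Divide by the smallest (0.033391 mol): C 1.601, H 1.600, O 1.000
Multiplying each by 5 gives whole numbers: C 8.00, H 8.00, O 5.00
Empirical formula: C8H8O5
Empirical-formula mass = 184.15 g/mol; 552 ÷ 184.15 ≈ 3, so the molecular formula is C24H24O15.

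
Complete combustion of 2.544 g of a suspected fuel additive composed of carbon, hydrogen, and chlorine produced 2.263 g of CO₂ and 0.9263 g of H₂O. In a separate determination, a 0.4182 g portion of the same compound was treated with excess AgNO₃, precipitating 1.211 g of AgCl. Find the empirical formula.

CH2Cl

mol C = 2.263 g CO₂ ÷ 44.009 g/mol = 0.051421 mol
mol H = 2 × 0.9263 g H₂O ÷ 18.015 g/mol = 0.10284 mol
From the AgCl data: mol Cl per gram of compound = (1.211 ÷ 143.318) ÷ 0.4182 = 0.020205 mol/g, so in the 2.544 g combustion sample mol Cl = 0.051402 mol
Divide by the smallest (0.051402 mol): C 1.000, H 2.001, Cl 1.000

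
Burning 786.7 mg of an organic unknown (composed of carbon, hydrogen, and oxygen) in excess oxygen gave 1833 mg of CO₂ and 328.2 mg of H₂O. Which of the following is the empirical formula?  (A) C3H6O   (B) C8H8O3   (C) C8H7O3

(C) C8H7O3

mol C = 1.833 g CO₂ ÷ 44.009 g/mol = 0.041651 mol
mol H = 2 × 0.3282 g H₂O ÷ 18.015 g/mol = 0.036436 mol
mass O = 0.7867 − (0.50027 + 0.036728) = 0.24971 g → mol O = 0.24971 ÷ 15.999 = 0.015608 mol
Divide by the smallest (0.015608 mol): C 2.669, H 2.335, O 1.000
Multiplying each by 3 gives whole numbers: C 8.01, H 7.00, O 3.00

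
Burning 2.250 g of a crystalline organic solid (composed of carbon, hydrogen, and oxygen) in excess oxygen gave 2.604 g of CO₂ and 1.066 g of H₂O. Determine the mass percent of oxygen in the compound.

63.11%

mol C = 2.604 g CO₂ ÷ 44.009 g/mol = 0.059170 mol
mol H = 2 × 1.066 g H₂O ÷ 18.015 g/mol = 0.11835 mol
mass O = 2.250 − (0.71069 + 0.11929) = 1.4200 g → mol O = 1.4200 ÷ 15.999 = 0.088757 mol
mass % O = 1.4200 g ÷ 2.250 g × 100%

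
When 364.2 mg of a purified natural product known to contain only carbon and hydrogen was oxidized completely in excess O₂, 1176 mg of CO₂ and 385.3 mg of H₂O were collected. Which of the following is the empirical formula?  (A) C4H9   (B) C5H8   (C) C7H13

(B) C5H8

mol C = 1.176 g CO₂ ÷ 44.009 g/mol = 0.026722 mol
mol H = 2 × 0.3853 g H₂O ÷ 18.015 g/mol = 0.042775 mol
Divide by the smallest (0.026722 mol): C 1.000, H 1.601
Multiplying each by 5 gives whole numbers: C 5.00, H 8.00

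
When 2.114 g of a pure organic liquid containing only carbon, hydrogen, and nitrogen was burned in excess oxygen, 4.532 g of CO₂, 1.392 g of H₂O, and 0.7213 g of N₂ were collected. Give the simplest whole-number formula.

C2H3N

mol C = 4.532 g CO₂ ÷ 44.009 g/mol = 0.10298 mol
mol H = 2 × 1.392 g H₂O ÷ 18.015 g/mol = 0.15454 mol
mol N = 2 × 0.7213 g N₂ ÷ 28.014 g/mol = 0.051496 mol
Divide by the smallest (0.051496 mol): C 2.000, H 3.001, N 1.000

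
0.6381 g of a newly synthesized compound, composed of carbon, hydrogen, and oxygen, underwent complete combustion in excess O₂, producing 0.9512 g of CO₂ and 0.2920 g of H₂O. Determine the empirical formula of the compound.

C2H3O2

mol C = 0.9512 g CO₂ ÷ 44.009 g/mol = 0.021614 mol
mol H = 2 × 0.2920 g H₂O ÷ 18.015 g/mol = 0.032417 mol
mass O = 0.6381 − (0.25960 + 0.032677) = 0.34582 g → mol O = 0.34582 ÷ 15.999 = 0.021615 mol
Divide by the smallest (0.021614 mol): C 1.000, H 1.500, O 1.000
Multiplying each by 2 gives whole numbers: C 2.00, H 3.00, O 2.00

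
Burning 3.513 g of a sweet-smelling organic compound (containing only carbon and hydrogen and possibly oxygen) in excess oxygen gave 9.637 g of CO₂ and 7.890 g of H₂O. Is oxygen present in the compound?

mol C = 9.637 g CO₂ ÷ 44.009 g/mol = 0.21898 mol
mol H = 2 × 7.890 g H₂O ÷ 18.015 g/mol = 0.87594 mol
C and H together account for 3.5131 g — essentially the entire 3.513 g sample — so the compound contains no oxygen.

no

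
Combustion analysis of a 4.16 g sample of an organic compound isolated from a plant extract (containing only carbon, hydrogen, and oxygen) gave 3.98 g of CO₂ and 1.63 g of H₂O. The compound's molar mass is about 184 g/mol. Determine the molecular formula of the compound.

C4H8O8

mol C = 3.98 g CO₂ ÷ 44.009 g/mol = 0.09044 mol
mol H = 2 × 1.63 g H₂O ÷ 18.015 g/mol = 0.1810 mol
mass O = 4.16 − (1.086 + 0.1824) = 2.891 g → mol O = 2.891 ÷ 15.999 = 0.1807 mol
Divide by the smallest (0.09044 mol): C 1.000, H 2.001, O 1.998
Empirical formula: CH2O2
Empirical-formula mass = 46.02 g/mol; 184 ÷ 46.02 ≈ 4, so the molecular formula is C4H8O8.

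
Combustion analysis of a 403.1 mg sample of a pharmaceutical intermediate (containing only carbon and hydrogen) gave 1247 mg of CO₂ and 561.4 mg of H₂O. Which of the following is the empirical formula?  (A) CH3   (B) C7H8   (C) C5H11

(C) C5H11

mol C = 1.247 g CO₂ ÷ 44.009 g/mol = 0.028335 mol
mol H = 2 × 0.5614 g H₂O ÷ 18.015 g/mol = 0.062326 mol
Divide by the smallest (0.028335 mol): C 1.000, H 2.200
Multiplying each by 5 gives whole numbers: C 5.00, H 11.00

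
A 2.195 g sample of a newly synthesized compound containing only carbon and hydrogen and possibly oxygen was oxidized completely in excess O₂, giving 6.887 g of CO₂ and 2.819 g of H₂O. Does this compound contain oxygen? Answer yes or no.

no

mol C = 6.887 g CO₂ ÷ 44.009 g/mol = 0.15649 mol
mol H = 2 × 2.819 g H₂O ÷ 18.015 g/mol = 0.31296 mol
C and H together account for 2.1951 g — essentially the entire 2.195 g sample — so the compound contains no oxygen.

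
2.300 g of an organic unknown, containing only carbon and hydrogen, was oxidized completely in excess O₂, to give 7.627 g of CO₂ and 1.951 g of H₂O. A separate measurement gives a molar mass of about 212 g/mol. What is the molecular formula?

mol C = 7.627 g CO₂ ÷ 44.009 g/mol = 0.17331 mol
mol H = 2 × 1.951 g H₂O ÷ 18.015 g/mol = 0.21660 mol
Divide by the smallest (0.17331 mol): C 1.000, H 1.250
Multiplying each by 4 gives whole numbers: C 4.00, H 5.00
Empirical formula: C4H5
Empirical-formula mass = 53.08 g/mol; 212 ÷ 53.08 ≈ 4, so the molecular formula is C16H20.

C16H20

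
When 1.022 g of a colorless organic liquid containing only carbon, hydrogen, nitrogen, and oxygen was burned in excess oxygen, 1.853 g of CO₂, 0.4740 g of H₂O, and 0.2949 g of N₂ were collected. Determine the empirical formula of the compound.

mol C = 1.853 g CO₂ ÷ 44.009 g/mol = 0.042105 mol
mol H = 2 × 0.4740 g H₂O ÷ 18.015 g/mol = 0.052623 mol
mol N = 2 × 0.2949 g N₂ ÷ 28.014 g/mol = 0.021054 mol
mass O = 1.022 − (0.50572 + 0.053044 + 0.29490) = 0.16833 g → mol O = 0.16833 ÷ 15.999 = 0.010521 mol
Divide by the smallest (0.010521 mol): C 4.002, H 5.001, N 2.001, O 1.000

C4H5N2O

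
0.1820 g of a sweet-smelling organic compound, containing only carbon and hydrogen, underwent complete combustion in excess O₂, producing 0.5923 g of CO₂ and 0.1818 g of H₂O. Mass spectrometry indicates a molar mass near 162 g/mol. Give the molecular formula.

C12H18

mol C = 0.5923 g CO₂ ÷ 44.009 g/mol = 0.013459 mol
mol H = 2 × 0.1818 g H₂O ÷ 18.015 g/mol = 0.020183 mol
Divide by the smallest (0.013459 mol): C 1.000, H 1.500
Multiplying each by 2 gives whole numbers: C 2.00, H 3.00
Empirical formula: C2H3
Empirical-formula mass = 27.05 g/mol; 162 ÷ 27.05 ≈ 6, so the molecular formula is C12H18.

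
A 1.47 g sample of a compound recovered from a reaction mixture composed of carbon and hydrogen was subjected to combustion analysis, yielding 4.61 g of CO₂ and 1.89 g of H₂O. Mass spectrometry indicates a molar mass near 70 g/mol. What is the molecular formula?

mol C = 4.61 g CO₂ ÷ 44.009 g/mol = 0.1048 mol
mol H = 2 × 1.89 g H₂O ÷ 18.015 g/mol = 0.2098 mol
Divide by the smallest (0.1048 mol): C 1.000, H 2.003
Empirical formula: CH2
Empirical-formula mass = 14.03 g/mol; 70 ÷ 14.03 ≈ 5, so the molecular formula is C5H10.

C5H10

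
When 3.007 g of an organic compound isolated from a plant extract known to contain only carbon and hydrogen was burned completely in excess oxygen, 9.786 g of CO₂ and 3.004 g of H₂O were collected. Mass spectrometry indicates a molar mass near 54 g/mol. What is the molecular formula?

mol C = 9.786 g CO₂ ÷ 44.009 g/mol = 0.22236 mol
mol H = 2 × 3.004 g H₂O ÷ 18.015 g/mol = 0.33350 mol
Divide by the smallest (0.22236 mol): C 1.000, H 1.500
Multiplying each by 2 gives whole numbers: C 2.00, H 3.00
Empirical formula: C2H3
Empirical-formula mass = 27.05 g/mol; 54 ÷ 27.05 ≈ 2, so the molecular formula is C4H6.

C4H6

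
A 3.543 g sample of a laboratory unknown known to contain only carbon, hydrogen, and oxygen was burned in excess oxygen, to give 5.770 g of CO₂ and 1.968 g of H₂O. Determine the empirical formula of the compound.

C6H10O5

mol C = 5.770 g CO₂ ÷ 44.009 g/mol = 0.13111 mol
mol H = 2 × 1.968 g H₂O ÷ 18.015 g/mol = 0.21848 mol
mass O = 3.543 − (1.5748 + 0.22023) = 1.7480 g → mol O = 1.7480 ÷ 15.999 = 0.10926 mol
Divide by the smallest (0.10926 mol): C 1.200, H 2.000, O 1.000
Multiplying each by 5 gives whole numbers: C 6.00, H 10.00, O 5.00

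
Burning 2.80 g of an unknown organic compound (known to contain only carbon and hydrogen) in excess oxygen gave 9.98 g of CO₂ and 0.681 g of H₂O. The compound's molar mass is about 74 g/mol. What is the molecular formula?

mol C = 9.98 g CO₂ ÷ 44.009 g/mol = 0.2268 mol
mol H = 2 × 0.681 g H₂O ÷ 18.015 g/mol = 0.07560 mol
Divide by the smallest (0.07560 mol): C 2.999, H 1.000
Empirical formula: C3H
Empirical-formula mass = 37.04 g/mol; 74 ÷ 37.04 ≈ 2, so the molecular formula is C6H2.

C6H2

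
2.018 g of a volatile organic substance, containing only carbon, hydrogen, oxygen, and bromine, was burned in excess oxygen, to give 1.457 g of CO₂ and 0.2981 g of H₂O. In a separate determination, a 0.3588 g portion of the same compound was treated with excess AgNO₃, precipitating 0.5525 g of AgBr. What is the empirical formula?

mol C = 1.457 g CO₂ ÷ 44.009 g/mol = 0.033107 mol
mol H = 2 × 0.2981 g H₂O ÷ 18.015 g/mol = 0.033095 mol
From the AgBr data: mol Br per gram of compound = (0.5525 ÷ 187.772) ÷ 0.3588 = 0.0082007 mol/g, so in the 2.018 g combustion sample mol Br = 0.016549 mol
mass O = 2.018 − (0.39765 + 0.033359 + 1.3223) = 0.26467 g → mol O = 0.26467 ÷ 15.999 = 0.016543 mol
Divide by the smallest (0.016543 mol): C 2.001, H 2.001, Br 1.000, O 1.000

C2H2BrO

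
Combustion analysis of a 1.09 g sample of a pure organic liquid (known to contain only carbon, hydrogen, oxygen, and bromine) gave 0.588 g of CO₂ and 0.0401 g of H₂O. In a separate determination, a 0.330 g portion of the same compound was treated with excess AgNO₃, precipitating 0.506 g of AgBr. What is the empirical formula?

C3HBr2O3

mol C = 0.588 g CO₂ ÷ 44.009 g/mol = 0.01336 mol
mol H = 2 × 0.0401 g H₂O ÷ 18.015 g/mol = 0.004452 mol
From the AgBr data: mol Br per gram of compound = (0.506 ÷ 187.772) ÷ 0.330 = 0.008166 mol/g, so in the 1.09 g combustion sample mol Br = 0.008901 mol
mass O = 1.09 − (0.1605 + 0.004487 + 0.7112) = 0.2138 g → mol O = 0.2138 ÷ 15.999 = 0.01336 mol
Divide by the smallest (0.004452 mol): C 3.001, H 1.000, Br 1.999, O 3.002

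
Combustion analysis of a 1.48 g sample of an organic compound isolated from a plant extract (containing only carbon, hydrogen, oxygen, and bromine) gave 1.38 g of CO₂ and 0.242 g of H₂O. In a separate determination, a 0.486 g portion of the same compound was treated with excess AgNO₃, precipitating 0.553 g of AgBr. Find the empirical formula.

mol C = 1.38 g CO₂ ÷ 44.009 g/mol = 0.03136 mol
mol H = 2 × 0.242 g H₂O ÷ 18.015 g/mol = 0.02687 mol
From the AgBr data: mol Br per gram of compound = (0.553 ÷ 187.772) ÷ 0.486 = 0.006060 mol/g, so in the 1.48 g combustion sample mol Br = 0.008968 mol
mass O = 1.48 − (0.3766 + 0.02708 + 0.7166) = 0.3597 g → mol O = 0.3597 ÷ 15.999 = 0.02248 mol
Divide by the smallest (0.008968 mol): C 3.496, H 2.996, Br 1.000, O 2.507
Multiplying each by 2 gives whole numbers: C 6.99, H 5.99, Br 2.00, O 5.01

C7H6Br2O5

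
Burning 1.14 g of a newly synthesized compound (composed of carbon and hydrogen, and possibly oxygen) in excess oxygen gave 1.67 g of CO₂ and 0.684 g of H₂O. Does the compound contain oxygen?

mol C = 1.67 g CO₂ ÷ 44.009 g/mol = 0.03795 mol
mol H = 2 × 0.684 g H₂O ÷ 18.015 g/mol = 0.07594 mol
C and H account for only 0.5323 g of the 1.14 g sample; the remaining 0.6077 g must be oxygen.

yes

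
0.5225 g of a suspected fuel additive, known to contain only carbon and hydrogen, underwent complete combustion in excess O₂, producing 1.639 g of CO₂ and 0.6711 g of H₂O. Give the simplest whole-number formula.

CH2

mol C = 1.639 g CO₂ ÷ 44.009 g/mol = 0.037242 mol
mol H = 2 × 0.6711 g H₂O ÷ 18.015 g/mol = 0.074505 mol
Divide by the smallest (0.037242 mol): C 1.000, H 2.001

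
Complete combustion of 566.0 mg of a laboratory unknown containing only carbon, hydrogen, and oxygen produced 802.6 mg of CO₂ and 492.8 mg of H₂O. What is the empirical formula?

CH3O

mol C = 0.8026 g CO₂ ÷ 44.009 g/mol = 0.018237 mol
mol H = 2 × 0.4928 g H₂O ÷ 18.015 g/mol = 0.054710 mol
mass O = 0.5660 − (0.21905 + 0.055148) = 0.29181 g → mol O = 0.29181 ÷ 15.999 = 0.018239 mol
Divide by the smallest (0.018237 mol): C 1.000, H 3.000, O 1.000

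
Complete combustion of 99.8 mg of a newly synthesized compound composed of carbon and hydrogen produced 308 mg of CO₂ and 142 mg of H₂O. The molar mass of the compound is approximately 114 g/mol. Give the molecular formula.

mol C = 0.308 g CO₂ ÷ 44.009 g/mol = 0.006999 mol
mol H = 2 × 0.142 g H₂O ÷ 18.015 g/mol = 0.01576 mol
Divide by the smallest (0.006999 mol): C 1.000, H 2.253
Multiplying each by 4 gives whole numbers: C 4.00, H 9.01
Empirical formula: C4H9
Empirical-formula mass = 57.12 g/mol; 114 ÷ 57.12 ≈ 2, so the molecular formula is C8H18.

C8H18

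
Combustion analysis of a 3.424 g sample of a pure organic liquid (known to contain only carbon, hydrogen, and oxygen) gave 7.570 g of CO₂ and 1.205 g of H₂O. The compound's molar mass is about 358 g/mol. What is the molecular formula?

mol C = 7.570 g CO₂ ÷ 44.009 g/mol = 0.17201 mol
mol H = 2 × 1.205 g H₂O ÷ 18.015 g/mol = 0.13378 mol
mass O = 3.424 − (2.0660 + 0.13485) = 1.2231 g → mol O = 1.2231 ÷ 15.999 = 0.076451 mol
Divide by the smallest (0.076451 mol): C 2.250, H 1.750, O 1.000
Multiplying each by 4 gives whole numbers: C 9.00, H 7.00, O 4.00
Empirical formula: C9H7O4
Empirical-formula mass = 179.15 g/mol; 358 ÷ 179.15 ≈ 2, so the molecular formula is C18H14O8.

C18H14O8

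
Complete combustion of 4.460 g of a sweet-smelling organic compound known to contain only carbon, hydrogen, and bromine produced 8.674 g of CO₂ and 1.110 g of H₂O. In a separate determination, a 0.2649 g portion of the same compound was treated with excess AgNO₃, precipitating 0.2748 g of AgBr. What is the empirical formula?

C8H5Br

mol C = 8.674 g CO₂ ÷ 44.009 g/mol = 0.19710 mol
mol H = 2 × 1.110 g H₂O ÷ 18.015 g/mol = 0.12323 mol
From the AgBr data: mol Br per gram of compound = (0.2748 ÷ 187.772) ÷ 0.2649 = 0.0055246 mol/g, so in the 4.460 g combustion sample mol Br = 0.024640 mol
Divide by the smallest (0.024640 mol): C 7.999, H 5.001, Br 1.000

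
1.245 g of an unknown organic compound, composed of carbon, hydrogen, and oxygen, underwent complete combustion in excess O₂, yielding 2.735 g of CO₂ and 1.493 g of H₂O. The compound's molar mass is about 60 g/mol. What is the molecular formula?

mol C = 2.735 g CO₂ ÷ 44.009 g/mol = 0.062146 mol
mol H = 2 × 1.493 g H₂O ÷ 18.015 g/mol = 0.16575 mol
mass O = 1.245 − (0.74644 + 0.16708) = 0.33148 g → mol O = 0.33148 ÷ 15.999 = 0.020719 mol
Divide by the smallest (0.020719 mol): C 2.999, H 8.000, O 1.000
Empirical formula: C3H8O
Empirical-formula mass = 60.10 g/mol; 60 ÷ 60.10 ≈ 1, so the molecular formula is C3H8O.

C3H8O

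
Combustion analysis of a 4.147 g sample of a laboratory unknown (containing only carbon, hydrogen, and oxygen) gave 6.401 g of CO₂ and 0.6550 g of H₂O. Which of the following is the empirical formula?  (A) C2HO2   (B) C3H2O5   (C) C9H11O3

mol C = 6.401 g CO₂ ÷ 44.009 g/mol = 0.14545 mol
mol H = 2 × 0.6550 g H₂O ÷ 18.015 g/mol = 0.072717 mol
mass O = 4.147 − (1.7470 + 0.073299) = 2.3267 g → mol O = 2.3267 ÷ 15.999 = 0.14543 mol
Divide by the smallest (0.072717 mol): C 2.000, H 1.000, O 2.000

(A) C2HO2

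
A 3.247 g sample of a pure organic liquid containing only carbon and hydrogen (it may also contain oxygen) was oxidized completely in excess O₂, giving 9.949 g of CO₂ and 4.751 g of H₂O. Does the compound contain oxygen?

no

mol C = 9.949 g CO₂ ÷ 44.009 g/mol = 0.22607 mol
mol H = 2 × 4.751 g H₂O ÷ 18.015 g/mol = 0.52745 mol
C and H together account for 3.2470 g — essentially the entire 3.247 g sample — so the compound contains no oxygen.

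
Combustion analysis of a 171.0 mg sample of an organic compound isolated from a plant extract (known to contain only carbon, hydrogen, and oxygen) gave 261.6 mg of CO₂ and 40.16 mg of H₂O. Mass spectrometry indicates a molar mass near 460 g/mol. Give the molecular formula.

C16H12O16

mol C = 0.2616 g CO₂ ÷ 44.009 g/mol = 0.0059442 mol
mol H = 2 × 0.04016 g H₂O ÷ 18.015 g/mol = 0.0044585 mol
mass O = 0.1710 − (0.071396 + 0.0044942) = 0.095110 g → mol O = 0.095110 ÷ 15.999 = 0.0059447 mol
Divide by the smallest (0.0044585 mol): C 1.333, H 1.000, O 1.333
Multiplying each by 3 gives whole numbers: C 4.00, H 3.00, O 4.00
Empirical formula: C4H3O4
Empirical-formula mass = 115.06 g/mol; 460 ÷ 115.06 ≈ 4, so the molecular formula is C16H12O16.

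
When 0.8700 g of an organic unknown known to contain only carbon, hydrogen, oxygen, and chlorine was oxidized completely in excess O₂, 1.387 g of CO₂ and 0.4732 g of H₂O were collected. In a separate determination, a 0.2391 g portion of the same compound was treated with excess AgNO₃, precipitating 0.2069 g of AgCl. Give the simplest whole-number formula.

mol C = 1.387 g CO₂ ÷ 44.009 g/mol = 0.031516 mol
mol H = 2 × 0.4732 g H₂O ÷ 18.015 g/mol = 0.052534 mol
From the AgCl data: mol Cl per gram of compound = (0.2069 ÷ 143.318) ÷ 0.2391 = 0.0060378 mol/g, so in the 0.8700 g combustion sample mol Cl = 0.0052529 mol
mass O = 0.8700 − (0.37854 + 0.052954 + 0.18622) = 0.25229 g → mol O = 0.25229 ÷ 15.999 = 0.015769 mol
Divide by the smallest (0.0052529 mol): C 6.000, H 10.001, Cl 1.000, O 3.002

C6H10ClO3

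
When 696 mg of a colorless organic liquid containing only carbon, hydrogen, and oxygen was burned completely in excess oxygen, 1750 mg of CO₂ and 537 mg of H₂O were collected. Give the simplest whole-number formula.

mol C = 1.75 g CO₂ ÷ 44.009 g/mol = 0.03976 mol
mol H = 2 × 0.537 g H₂O ÷ 18.015 g/mol = 0.05962 mol
mass O = 0.696 − (0.4776 + 0.06009) = 0.1583 g → mol O = 0.1583 ÷ 15.999 = 0.009894 mol
Divide by the smallest (0.009894 mol): C 4.019, H 6.026, O 1.000

C4H6O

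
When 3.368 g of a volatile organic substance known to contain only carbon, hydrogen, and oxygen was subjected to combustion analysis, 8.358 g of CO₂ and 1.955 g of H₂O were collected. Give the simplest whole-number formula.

mol C = 8.358 g CO₂ ÷ 44.009 g/mol = 0.18992 mol
mol H = 2 × 1.955 g H₂O ÷ 18.015 g/mol = 0.21704 mol
mass O = 3.368 − (2.2811 + 0.21878) = 0.86814 g → mol O = 0.86814 ÷ 15.999 = 0.054262 mol
Divide by the smallest (0.054262 mol): C 3.500, H 4.000, O 1.000
Multiplying each by 2 gives whole numbers: C 7.00, H 8.00, O 2.00

C7H8O2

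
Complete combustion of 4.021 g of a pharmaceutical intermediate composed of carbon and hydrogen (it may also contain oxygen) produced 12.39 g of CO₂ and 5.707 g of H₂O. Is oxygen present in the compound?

no

mol C = 12.39 g CO₂ ÷ 44.009 g/mol = 0.28153 mol
mol H = 2 × 5.707 g H₂O ÷ 18.015 g/mol = 0.63358 mol
C and H together account for 4.0201 g — essentially the entire 4.021 g sample — so the compound contains no oxygen.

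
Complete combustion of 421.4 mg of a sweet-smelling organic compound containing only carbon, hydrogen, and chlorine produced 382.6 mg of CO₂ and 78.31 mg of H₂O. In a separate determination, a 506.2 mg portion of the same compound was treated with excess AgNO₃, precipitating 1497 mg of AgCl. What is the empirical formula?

CHCl

mol C = 0.3826 g CO₂ ÷ 44.009 g/mol = 0.0086937 mol
mol H = 2 × 0.07831 g H₂O ÷ 18.015 g/mol = 0.0086939 mol
From the AgCl data: mol Cl per gram of compound = (1.497 ÷ 143.318) ÷ 0.5062 = 0.020635 mol/g, so in the 0.4214 g combustion sample mol Cl = 0.0086955 mol
Divide by the smallest (0.0086937 mol): C 1.000, H 1.000, Cl 1.000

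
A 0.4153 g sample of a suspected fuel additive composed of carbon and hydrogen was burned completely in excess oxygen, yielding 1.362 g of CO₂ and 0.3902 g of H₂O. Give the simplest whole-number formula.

C5H7

mol C = 1.362 g CO₂ ÷ 44.009 g/mol = 0.030948 mol
mol H = 2 × 0.3902 g H₂O ÷ 18.015 g/mol = 0.043319 mol
Divide by the smallest (0.030948 mol): C 1.000, H 1.400
Multiplying each by 5 gives whole numbers: C 5.00, H 7.00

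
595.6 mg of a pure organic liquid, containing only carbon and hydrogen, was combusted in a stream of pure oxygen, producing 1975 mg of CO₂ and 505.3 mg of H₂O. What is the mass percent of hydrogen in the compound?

9.49%

mol C = 1.975 g CO₂ ÷ 44.009 g/mol = 0.044877 mol
mol H = 2 × 0.5053 g H₂O ÷ 18.015 g/mol = 0.056098 mol
mass % H = 0.056546 g ÷ 0.5956 g × 100%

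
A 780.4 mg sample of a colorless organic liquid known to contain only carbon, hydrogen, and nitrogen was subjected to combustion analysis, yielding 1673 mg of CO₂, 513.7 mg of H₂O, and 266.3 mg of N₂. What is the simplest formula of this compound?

C2H3N

mol C = 1.673 g CO₂ ÷ 44.009 g/mol = 0.038015 mol
mol H = 2 × 0.5137 g H₂O ÷ 18.015 g/mol = 0.057030 mol
mol N = 2 × 0.2663 g N₂ ÷ 28.014 g/mol = 0.019012 mol
Divide by the smallest (0.019012 mol): C 2.000, H 3.000, N 1.000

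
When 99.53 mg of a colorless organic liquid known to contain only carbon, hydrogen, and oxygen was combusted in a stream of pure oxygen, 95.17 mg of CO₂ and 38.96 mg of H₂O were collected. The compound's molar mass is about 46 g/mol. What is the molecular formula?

CH2O2

mol C = 0.09517 g CO₂ ÷ 44.009 g/mol = 0.0021625 mol
mol H = 2 × 0.03896 g H₂O ÷ 18.015 g/mol = 0.0043253 mol
mass O = 0.09953 − (0.025974 + 0.0043599) = 0.069196 g → mol O = 0.069196 ÷ 15.999 = 0.0043250 mol
Divide by the smallest (0.0021625 mol): C 1.000, H 2.000, O 2.000
Empirical formula: CH2O2
Empirical-formula mass = 46.02 g/mol; 46 ÷ 46.02 ≈ 1, so the molecular formula is CH2O2.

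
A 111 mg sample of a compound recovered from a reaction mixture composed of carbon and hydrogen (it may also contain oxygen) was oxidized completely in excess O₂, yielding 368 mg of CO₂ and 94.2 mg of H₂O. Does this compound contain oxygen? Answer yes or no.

mol C = 0.368 g CO₂ ÷ 44.009 g/mol = 0.008362 mol
mol H = 2 × 0.0942 g H₂O ÷ 18.015 g/mol = 0.01046 mol
C and H together account for 0.1110 g — essentially the entire 0.111 g sample — so the compound contains no oxygen.

no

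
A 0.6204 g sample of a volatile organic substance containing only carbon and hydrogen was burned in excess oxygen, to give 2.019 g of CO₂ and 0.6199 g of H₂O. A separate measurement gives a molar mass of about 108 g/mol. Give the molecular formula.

C8H12

mol C = 2.019 g CO₂ ÷ 44.009 g/mol = 0.045877 mol
mol H = 2 × 0.6199 g H₂O ÷ 18.015 g/mol = 0.068820 mol
Divide by the smallest (0.045877 mol): C 1.000, H 1.500
Multiplying each by 2 gives whole numbers: C 2.00, H 3.00
Empirical formula: C2H3
Empirical-formula mass = 27.05 g/mol; 108 ÷ 27.05 ≈ 4, so the molecular formula is C8H12.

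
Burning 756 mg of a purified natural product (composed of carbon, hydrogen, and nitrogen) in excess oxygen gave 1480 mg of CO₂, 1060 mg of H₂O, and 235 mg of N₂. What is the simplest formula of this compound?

mol C = 1.48 g CO₂ ÷ 44.009 g/mol = 0.03363 mol
mol H = 2 × 1.06 g H₂O ÷ 18.015 g/mol = 0.1177 mol
mol N = 2 × 0.235 g N₂ ÷ 28.014 g/mol = 0.01678 mol
Divide by the smallest (0.01678 mol): C 2.004, H 7.014, N 1.000

C2H7N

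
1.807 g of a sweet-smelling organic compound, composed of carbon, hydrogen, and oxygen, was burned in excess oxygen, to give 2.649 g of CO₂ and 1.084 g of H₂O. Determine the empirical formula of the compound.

CH2O

mol C = 2.649 g CO₂ ÷ 44.009 g/mol = 0.060192 mol
mol H = 2 × 1.084 g H₂O ÷ 18.015 g/mol = 0.12034 mol
mass O = 1.807 − (0.72297 + 0.12131) = 0.96272 g → mol O = 0.96272 ÷ 15.999 = 0.060174 mol
Divide by the smallest (0.060174 mol): C 1.000, H 2.000, O 1.000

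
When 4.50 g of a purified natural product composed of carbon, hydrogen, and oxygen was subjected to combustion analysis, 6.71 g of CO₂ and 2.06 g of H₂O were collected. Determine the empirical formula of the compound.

mol C = 6.71 g CO₂ ÷ 44.009 g/mol = 0.1525 mol
mol H = 2 × 2.06 g H₂O ÷ 18.015 g/mol = 0.2287 mol
mass O = 4.50 − (1.831 + 0.2305) = 2.438 g → mol O = 2.438 ÷ 15.999 = 0.1524 mol
Divide by the smallest (0.1524 mol): C 1.000, H 1.501, O 1.000
Multiplying each by 2 gives whole numbers: C 2.00, H 3.00, O 2.00

C2H3O2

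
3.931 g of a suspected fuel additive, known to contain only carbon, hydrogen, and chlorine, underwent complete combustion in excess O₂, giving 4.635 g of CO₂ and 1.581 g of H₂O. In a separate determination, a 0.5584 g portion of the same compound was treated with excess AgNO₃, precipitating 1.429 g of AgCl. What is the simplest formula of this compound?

C3H5Cl2

mol C = 4.635 g CO₂ ÷ 44.009 g/mol = 0.10532 mol
mol H = 2 × 1.581 g H₂O ÷ 18.015 g/mol = 0.17552 mol
From the AgCl data: mol Cl per gram of compound = (1.429 ÷ 143.318) ÷ 0.5584 = 0.017856 mol/g, so in the 3.931 g combustion sample mol Cl = 0.070192 mol
Divide by the smallest (0.070192 mol): C 1.500, H 2.501, Cl 1.000
Multiplying each by 2 gives whole numbers: C 3.00, H 5.00, Cl 2.00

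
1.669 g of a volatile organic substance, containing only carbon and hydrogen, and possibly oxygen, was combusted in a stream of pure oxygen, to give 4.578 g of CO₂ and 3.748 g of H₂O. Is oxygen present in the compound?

no

mol C = 4.578 g CO₂ ÷ 44.009 g/mol = 0.10402 mol
mol H = 2 × 3.748 g H₂O ÷ 18.015 g/mol = 0.41610 mol
C and H together account for 1.6689 g — essentially the entire 1.669 g sample — so the compound contains no oxygen.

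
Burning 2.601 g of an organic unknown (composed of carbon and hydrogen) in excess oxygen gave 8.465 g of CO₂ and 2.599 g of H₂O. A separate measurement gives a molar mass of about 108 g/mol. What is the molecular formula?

mol C = 8.465 g CO₂ ÷ 44.009 g/mol = 0.19235 mol
mol H = 2 × 2.599 g H₂O ÷ 18.015 g/mol = 0.28854 mol
Divide by the smallest (0.19235 mol): C 1.000, H 1.500
Multiplying each by 2 gives whole numbers: C 2.00, H 3.00
Empirical formula: C2H3
Empirical-formula mass = 27.05 g/mol; 108 ÷ 27.05 ≈ 4, so the molecular formula is C8H12.

C8H12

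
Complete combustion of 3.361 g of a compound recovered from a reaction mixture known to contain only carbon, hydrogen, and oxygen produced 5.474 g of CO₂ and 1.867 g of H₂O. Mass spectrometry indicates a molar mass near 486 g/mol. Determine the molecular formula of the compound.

mol C = 5.474 g CO₂ ÷ 44.009 g/mol = 0.12438 mol
mol H = 2 × 1.867 g H₂O ÷ 18.015 g/mol = 0.20727 mol
mass O = 3.361 − (1.4940 + 0.20893) = 1.6581 g → mol O = 1.6581 ÷ 15.999 = 0.10364 mol
Divide by the smallest (0.10364 mol): C 1.200, H 2.000, O 1.000
Multiplying each by 5 gives whole numbers: C 6.00, H 10.00, O 5.00
Empirical formula: C6H10O5
Empirical-formula mass = 162.14 g/mol; 486 ÷ 162.14 ≈ 3, so the molecular formula is C18H30O15.

C18H30O15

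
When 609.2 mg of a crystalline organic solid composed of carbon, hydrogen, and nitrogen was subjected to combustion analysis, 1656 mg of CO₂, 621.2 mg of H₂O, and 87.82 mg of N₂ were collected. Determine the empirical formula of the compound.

C6H11N

mol C = 1.656 g CO₂ ÷ 44.009 g/mol = 0.037629 mol
mol H = 2 × 0.6212 g H₂O ÷ 18.015 g/mol = 0.068965 mol
mol N = 2 × 0.08782 g N₂ ÷ 28.014 g/mol = 0.0062697 mol
Divide by the smallest (0.0062697 mol): C 6.002, H 11.000, N 1.000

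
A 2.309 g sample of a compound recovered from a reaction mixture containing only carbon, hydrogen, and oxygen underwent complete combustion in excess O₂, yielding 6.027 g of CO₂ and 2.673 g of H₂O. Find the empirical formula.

mol C = 6.027 g CO₂ ÷ 44.009 g/mol = 0.13695 mol
mol H = 2 × 2.673 g H₂O ÷ 18.015 g/mol = 0.29675 mol
mass O = 2.309 − (1.6449 + 0.29913) = 0.36498 g → mol O = 0.36498 ÷ 15.999 = 0.022812 mol
Divide by the smallest (0.022812 mol): C 6.003, H 13.008, O 1.000

C6H13O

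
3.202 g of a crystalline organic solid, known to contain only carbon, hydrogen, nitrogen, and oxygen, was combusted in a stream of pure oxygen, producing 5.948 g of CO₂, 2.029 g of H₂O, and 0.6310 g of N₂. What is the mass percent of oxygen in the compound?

22.50%

mol C = 5.948 g CO₂ ÷ 44.009 g/mol = 0.13515 mol
mol H = 2 × 2.029 g H₂O ÷ 18.015 g/mol = 0.22526 mol
mol N = 2 × 0.6310 g N₂ ÷ 28.014 g/mol = 0.045049 mol
mass O = 3.202 − (1.6233 + 0.22706 + 0.63100) = 0.72060 g → mol O = 0.72060 ÷ 15.999 = 0.045041 mol
mass % O = 0.72060 g ÷ 3.202 g × 100%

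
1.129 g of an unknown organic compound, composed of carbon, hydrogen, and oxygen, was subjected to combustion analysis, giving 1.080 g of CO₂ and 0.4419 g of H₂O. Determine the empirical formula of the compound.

CH2O2

mol C = 1.080 g CO₂ ÷ 44.009 g/mol = 0.024540 mol
mol H = 2 × 0.4419 g H₂O ÷ 18.015 g/mol = 0.049059 mol
mass O = 1.129 − (0.29476 + 0.049452) = 0.78479 g → mol O = 0.78479 ÷ 15.999 = 0.049053 mol
Divide by the smallest (0.024540 mol): C 1.000, H 1.999, O 1.999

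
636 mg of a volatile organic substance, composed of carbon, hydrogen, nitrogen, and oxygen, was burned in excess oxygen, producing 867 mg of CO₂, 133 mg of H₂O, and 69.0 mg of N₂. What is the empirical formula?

C4H3NO4

mol C = 0.867 g CO₂ ÷ 44.009 g/mol = 0.01970 mol
mol H = 2 × 0.133 g H₂O ÷ 18.015 g/mol = 0.01477 mol
mol N = 2 × 0.0690 g N₂ ÷ 28.014 g/mol = 0.004926 mol
mass O = 0.636 − (0.2366 + 0.01488 + 0.06900) = 0.3155 g → mol O = 0.3155 ÷ 15.999 = 0.01972 mol
Divide by the smallest (0.004926 mol): C 3.999, H 2.997, N 1.000, O 4.003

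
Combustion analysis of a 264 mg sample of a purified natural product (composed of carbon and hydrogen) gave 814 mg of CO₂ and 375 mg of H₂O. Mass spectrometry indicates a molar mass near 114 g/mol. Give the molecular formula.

C8H18

mol C = 0.814 g CO₂ ÷ 44.009 g/mol = 0.01850 mol
mol H = 2 × 0.375 g H₂O ÷ 18.015 g/mol = 0.04163 mol
Divide by the smallest (0.01850 mol): C 1.000, H 2.251
Multiplying each by 4 gives whole numbers: C 4.00, H 9.00
Empirical formula: C4H9
Empirical-formula mass = 57.12 g/mol; 114 ÷ 57.12 ≈ 2, so the molecular formula is C8H18.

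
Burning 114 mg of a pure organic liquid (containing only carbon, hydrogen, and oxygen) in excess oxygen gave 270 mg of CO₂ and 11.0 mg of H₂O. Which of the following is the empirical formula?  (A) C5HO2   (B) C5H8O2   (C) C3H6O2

mol C = 0.270 g CO₂ ÷ 44.009 g/mol = 0.006135 mol
mol H = 2 × 0.0110 g H₂O ÷ 18.015 g/mol = 0.001221 mol
mass O = 0.114 − (0.07369 + 0.001231) = 0.03908 g → mol O = 0.03908 ÷ 15.999 = 0.002443 mol
Divide by the smallest (0.001221 mol): C 5.024, H 1.000, O 2.000

(A) C5HO2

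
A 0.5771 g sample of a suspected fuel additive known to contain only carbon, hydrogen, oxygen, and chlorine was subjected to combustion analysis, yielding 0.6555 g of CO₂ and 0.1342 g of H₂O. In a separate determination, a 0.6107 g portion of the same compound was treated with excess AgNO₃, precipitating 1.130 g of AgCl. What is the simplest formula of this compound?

mol C = 0.6555 g CO₂ ÷ 44.009 g/mol = 0.014895 mol
mol H = 2 × 0.1342 g H₂O ÷ 18.015 g/mol = 0.014899 mol
From the AgCl data: mol Cl per gram of compound = (1.130 ÷ 143.318) ÷ 0.6107 = 0.012911 mol/g, so in the 0.5771 g combustion sample mol Cl = 0.0074508 mol
mass O = 0.5771 − (0.17890 + 0.015018 + 0.26413) = 0.11905 g → mol O = 0.11905 ÷ 15.999 = 0.0074412 mol
Divide by the smallest (0.0074412 mol): C 2.002, H 2.002, Cl 1.001, O 1.000

C2H2ClO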